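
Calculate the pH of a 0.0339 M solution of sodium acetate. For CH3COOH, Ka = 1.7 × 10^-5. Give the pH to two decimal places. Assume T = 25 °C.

CH3COO- is the conjugate base of the weak acid CH3COOH.
Kb = Kw/Ka = 1.0×10^-14 / 1.7 × 10^-5 = 5.88 × 10^-10
Kb = [OH-]²/(0.0339 − [OH-]) = 5.88 × 10^-10
Neglecting [OH-] in the denominator: [OH-] = √(5.88 × 10^-10 × 0.0339) = 4.46 × 10^-6 M
Check: 0.013% ionized — well under 5%, approximation valid.
pOH = 5.35, so pH = 14.00 − pOH = 8.65

pH = 8.65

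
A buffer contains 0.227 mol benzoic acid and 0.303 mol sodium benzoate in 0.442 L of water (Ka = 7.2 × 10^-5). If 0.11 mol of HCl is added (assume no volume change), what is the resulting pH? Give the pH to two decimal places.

pH = 3.90

After neutralization: n(C6H5COOH) = 0.337 mol, n(C6H5COO-) = 0.193 mol.
pKa = −log(7.2 × 10^-5) = 4.143
pH = pKa + log([A⁻]/[HA]) = 4.143 + log(0.193/0.337) = 4.143 -0.242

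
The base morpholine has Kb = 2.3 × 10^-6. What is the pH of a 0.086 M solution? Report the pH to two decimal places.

C4H8ONH + H2O ⇌ C4H8ONH2+ + OH-
Kb = [OH-]²/(0.086 − [OH-]) = 2.3 × 10^-6
Assume [OH-] ≪ 0.086: [OH-] ≈ √(2.3 × 10^-6 × 0.086) = 4.45 × 10^-4 M
pOH = 3.35, so pH = 14.00 − pOH = 10.65

pH = 10.65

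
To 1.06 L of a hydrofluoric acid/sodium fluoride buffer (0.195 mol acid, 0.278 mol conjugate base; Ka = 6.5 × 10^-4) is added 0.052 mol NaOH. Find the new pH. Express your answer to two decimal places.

pH = 3.55

OH- converts HF to F-: HF → 0.143 mol, F- → 0.33 mol.
pKa = −log(6.5 × 10^-4) = 3.187
pH = pKa + log(n_F-/n_HF) = 3.187 + log(0.33/0.143) = 3.187 + (+0.363)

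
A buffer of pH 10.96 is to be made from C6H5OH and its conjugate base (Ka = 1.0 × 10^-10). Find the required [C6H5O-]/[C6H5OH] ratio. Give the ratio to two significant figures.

ratio = 9.1

pKa = -log(1.0 × 10^-10) = 10.000
pH = pKa + log(r) ⇒ log(r) = 10.96 − 10.000 = +0.960
r = [C6H5O-]/[C6H5OH] = 10^(+0.960) = 9.12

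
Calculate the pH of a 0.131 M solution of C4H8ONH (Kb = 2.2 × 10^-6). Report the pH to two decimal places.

pH = 10.73

C4H8ONH + H2O ⇌ C4H8ONH2+ + OH-
Kb = [OH-]²/(0.131 − [OH-]) = 2.2 × 10^-6
Neglecting [OH-] in the denominator: [OH-] = √(2.2 × 10^-6 × 0.131) = 5.37 × 10^-4 M
pOH = −log(5.37 × 10^-4) = 3.27; pH = 14.00 − 3.27 = 10.73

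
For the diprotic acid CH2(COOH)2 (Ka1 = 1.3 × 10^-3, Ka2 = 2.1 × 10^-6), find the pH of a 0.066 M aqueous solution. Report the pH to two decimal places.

pH = 2.06

Since Ka1 ≫ Ka2, the first ionization dominates [H+].
Ka1 = x²/(0.066 − x) = 1.3 × 10^-3
Solving the quadratic: x = (−Ka1 + √(Ka1² + 4·Ka1·C₀))/2 = 8.64 × 10^-3 M
pH = −log(8.64 × 10^-3) = 2.06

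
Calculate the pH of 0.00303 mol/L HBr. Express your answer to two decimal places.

pH = 2.52

HBr is a strong acid and dissociates completely, so [H+] = 0.00303 M.
pH = -log(0.00303) = 2.52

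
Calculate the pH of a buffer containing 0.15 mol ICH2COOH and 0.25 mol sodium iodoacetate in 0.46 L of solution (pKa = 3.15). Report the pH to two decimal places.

pH = pKa + log([A⁻]/[HA]) = 3.15 + log(0.25/0.15)
pH = 3.15 + (+0.222) = 3.37

pH = 3.37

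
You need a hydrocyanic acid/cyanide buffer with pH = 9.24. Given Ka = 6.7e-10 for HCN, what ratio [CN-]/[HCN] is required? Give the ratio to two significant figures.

ratio = 1.2

pKa = -log(6.7 × 10^-10) = 9.174
pH = pKa + log(r) ⇒ log(r) = 9.24 − 9.174 = +0.066
r = [CN-]/[HCN] = 10^(+0.066) = 1.16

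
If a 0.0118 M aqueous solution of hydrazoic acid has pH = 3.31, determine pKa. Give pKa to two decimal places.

pKa = 4.67

[H+] = 10^(-3.31) = 4.90 × 10^-4 M
At equilibrium [HA] = 0.0118 − 4.90 × 10^-4 = 1.13 × 10^-2 M
Ka = [H+][A-]/[HA] = (4.90 × 10^-4)² / 1.13 × 10^-2 = 2.12 × 10^-5
pKa = -log(2.12 × 10^-5) = 4.67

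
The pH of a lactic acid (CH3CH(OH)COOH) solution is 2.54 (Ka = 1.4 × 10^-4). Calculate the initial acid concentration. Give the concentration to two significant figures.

C₀ = 6.2 × 10^-2 M

[H+] = 10^(-2.54) = 2.88 × 10^-3 M = x
Ka = x²/(C₀ − x) ⇒ C₀ = x + x²/Ka
C₀ = 2.88 × 10^-3 + (2.88 × 10^-3)²/(1.4 × 10^-4) = 6.21 × 10^-2 M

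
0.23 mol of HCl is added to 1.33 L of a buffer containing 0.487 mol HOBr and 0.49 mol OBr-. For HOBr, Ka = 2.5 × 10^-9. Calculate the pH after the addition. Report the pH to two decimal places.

pH = 8.16

Added H+ converts OBr- to HOBr: HOBr → 0.717 mol, OBr- → 0.26 mol.
pKa = −log(2.5 × 10^-9) = 8.602
Henderson–Hasselbalch with mole ratio 0.26/0.717: pH = 8.602 + (-0.441)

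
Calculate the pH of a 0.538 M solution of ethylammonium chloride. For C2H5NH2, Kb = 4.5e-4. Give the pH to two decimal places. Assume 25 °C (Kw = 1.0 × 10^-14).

pH = 5.46

C2H5NH3+ is the conjugate acid of the weak base C2H5NH2.
Ka = Kw/Kb = 1.0×10^-14 / 4.5 × 10^-4 = 2.22 × 10^-11
From the ICE table, Ka = [H+]²/(0.538 − [H+]) = 2.22 × 10^-11.
Since Ka ≪ C₀, [H+] ≈ √(Ka·C₀) = 3.46 × 10^-6 M.
Check: 0.00064% ionized — well under 5%, approximation valid.
pH = −log(3.46 × 10^-6) = 5.46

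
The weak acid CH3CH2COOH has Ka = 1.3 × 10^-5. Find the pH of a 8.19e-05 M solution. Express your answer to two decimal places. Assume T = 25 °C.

CH3CH2COOH ⇌ CH3CH2COO- + H+
From the ICE table, Ka = [H+]²/(8.19e-05 − [H+]) = 1.3 × 10^-5.
[H+] is not negligible relative to C₀; solve [H+]² + 1.3e-05·[H+] − 1.06e-09 = 0.
[H+] = (−Ka + √(Ka² + 4·Ka·C₀))/2 = 2.68 × 10^-5 M
pH = −log[H+] = −log(2.68 × 10^-5) = 4.57

pH = 4.57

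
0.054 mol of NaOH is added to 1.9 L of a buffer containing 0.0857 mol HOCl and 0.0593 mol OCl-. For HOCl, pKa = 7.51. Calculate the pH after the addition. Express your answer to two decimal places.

OH- converts HOCl to OCl-: HOCl → 0.0317 mol, OCl- → 0.113 mol.
pH = pKa + log(n_OCl-/n_HOCl) = 7.51 + log(0.113/0.0317) = 7.51 + (+0.552)

pH = 8.06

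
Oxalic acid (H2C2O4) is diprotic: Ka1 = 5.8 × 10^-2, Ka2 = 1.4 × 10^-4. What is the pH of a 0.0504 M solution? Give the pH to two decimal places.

pH = 1.49

Ka1 ≫ Ka2, so treat the first dissociation as the only significant source of H+.
Ka1 = x²/(0.0504 − x) = 5.8 × 10^-2
Solving the quadratic: x = (−Ka1 + √(Ka1² + 4·Ka1·C₀))/2 = 3.24 × 10^-2 M
pH = −log(3.24 × 10^-2) = 1.49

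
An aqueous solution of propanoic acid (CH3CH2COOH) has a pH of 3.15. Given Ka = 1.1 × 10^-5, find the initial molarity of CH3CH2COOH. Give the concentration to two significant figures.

C₀ = 4.6 × 10^-2 M

[H+] = 10^(-3.15) = 7.08 × 10^-4 M = x
Ka = x²/(C₀ − x) ⇒ C₀ = x + x²/Ka
C₀ = 7.08 × 10^-4 + (7.08 × 10^-4)²/(1.1 × 10^-5) = 4.63 × 10^-2 M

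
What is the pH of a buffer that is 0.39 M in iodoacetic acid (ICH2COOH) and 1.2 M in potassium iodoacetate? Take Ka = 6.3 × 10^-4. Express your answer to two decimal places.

pH = 3.69

pKa = −log(6.3 × 10^-4) = 3.201
pH = pKa + log([A⁻]/[HA]) = 3.201 + log(1.2/0.39)
pH = 3.201 + (+0.488) = 3.69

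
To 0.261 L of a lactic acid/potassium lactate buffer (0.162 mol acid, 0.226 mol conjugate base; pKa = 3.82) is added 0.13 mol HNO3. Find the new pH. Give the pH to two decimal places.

After neutralization: n(CH3CH(OH)COOH) = 0.292 mol, n(CH3CH(OH)COO-) = 0.096 mol.
Henderson–Hasselbalch with mole ratio 0.096/0.292: pH = 3.82 + (-0.483)

pH = 3.34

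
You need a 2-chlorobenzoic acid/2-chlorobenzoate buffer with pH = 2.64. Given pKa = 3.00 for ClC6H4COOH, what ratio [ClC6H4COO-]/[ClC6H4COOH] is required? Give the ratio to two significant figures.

ratio = 0.44

pH = pKa + log(r) ⇒ log(r) = 2.64 − 3.00 = -0.36
r = [ClC6H4COO-]/[ClC6H4COOH] = 10^(-0.36) = 0.437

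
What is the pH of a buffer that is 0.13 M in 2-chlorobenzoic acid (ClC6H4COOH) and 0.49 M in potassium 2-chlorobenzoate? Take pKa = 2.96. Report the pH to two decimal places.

Using pH = pKa + log([base]/[acid]) with [base]/[acid] = 0.49/0.13:
pH = 2.96 + (+0.576) = 3.54

pH = 3.54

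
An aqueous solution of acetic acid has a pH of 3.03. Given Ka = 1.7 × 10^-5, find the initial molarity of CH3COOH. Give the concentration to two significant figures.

[H+] = 10^(-3.03) = 9.33 × 10^-4 M = x
Ka = x²/(C₀ − x) ⇒ C₀ = x + x²/Ka
C₀ = 9.33 × 10^-4 + (9.33 × 10^-4)²/(1.7 × 10^-5) = 5.21 × 10^-2 M

C₀ = 5.2 × 10^-2 M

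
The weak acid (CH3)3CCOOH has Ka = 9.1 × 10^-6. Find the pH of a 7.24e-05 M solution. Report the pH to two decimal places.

(CH3)3CCOOH ⇌ (CH3)3CCOO- + H+
Ka = [H+]²/(7.24e-05 − [H+]) = 9.1 × 10^-6
The 5% rule fails; solving [H+]² + Ka·[H+] − Ka·C₀ = 0 exactly:
[H+] = (−Ka + √(Ka² + 4·Ka·C₀))/2 = 2.15 × 10^-5 M
pH = −log(2.15 × 10^-5) = 4.67

pH = 4.67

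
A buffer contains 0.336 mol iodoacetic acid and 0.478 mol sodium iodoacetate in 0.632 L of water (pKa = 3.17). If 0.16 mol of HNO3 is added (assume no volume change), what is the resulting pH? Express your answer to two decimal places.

Added H+ converts ICH2COO- to ICH2COOH: ICH2COOH → 0.496 mol, ICH2COO- → 0.318 mol.
pH = pKa + log([A⁻]/[HA]) = 3.17 + log(0.318/0.496) = 3.17 -0.193

pH = 2.98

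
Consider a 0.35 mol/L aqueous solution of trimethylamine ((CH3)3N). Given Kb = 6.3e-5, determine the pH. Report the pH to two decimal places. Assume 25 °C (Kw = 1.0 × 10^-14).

pH = 11.67

(CH3)3N + H2O ⇌ (CH3)3NH+ + OH-
Kb = [OH-]²/(0.35 − [OH-]) = 6.3 × 10^-5
Assume [OH-] ≪ 0.35: [OH-] ≈ √(6.3 × 10^-5 × 0.35) = 4.70 × 10^-3 M
pOH = 2.33, so pH = 14.00 − pOH = 11.67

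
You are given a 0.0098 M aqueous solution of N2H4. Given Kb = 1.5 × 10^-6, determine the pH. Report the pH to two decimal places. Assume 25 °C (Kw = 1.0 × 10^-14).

N2H4 + H2O ⇌ N2H5+ + OH-
Kb = [OH-]²/(0.0098 − [OH-]) = 1.5 × 10^-6
Neglecting [OH-] in the denominator: [OH-] = √(1.5 × 10^-6 × 0.0098) = 1.21 × 10^-4 M
([OH-]/C₀ = 1.2% < 5%, so the approximation holds.)
pOH = 3.92, so pH = 14.00 − pOH = 10.08

pH = 10.08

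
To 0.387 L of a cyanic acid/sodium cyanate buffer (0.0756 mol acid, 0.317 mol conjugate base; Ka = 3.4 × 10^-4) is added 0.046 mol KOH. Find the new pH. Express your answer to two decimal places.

pH = 4.56

After neutralization: n(HOCN) = 0.0296 mol, n(OCN-) = 0.363 mol.
pKa = −log(3.4 × 10^-4) = 3.469
Henderson–Hasselbalch with mole ratio 0.363/0.0296: pH = 3.469 + (+1.089)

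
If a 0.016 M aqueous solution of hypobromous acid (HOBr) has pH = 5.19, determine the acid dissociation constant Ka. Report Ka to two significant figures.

Ka = 2.6 × 10^-9

[H+] = 10^(-5.19) = 6.46 × 10^-6 M
At equilibrium [HA] = 0.016 − 6.46 × 10^-6 = 1.60 × 10^-2 M
Ka = [H+][A-]/[HA] = (6.46 × 10^-6)² / 1.60 × 10^-2 = 2.6 × 10^-9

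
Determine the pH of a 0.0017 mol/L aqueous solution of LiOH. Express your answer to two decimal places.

LiOH is a strong base; [OH-] = 0.0017 M.
pOH = -log(0.0017) = 2.77
pH = 14.00 - 2.77 = 11.23

pH = 11.23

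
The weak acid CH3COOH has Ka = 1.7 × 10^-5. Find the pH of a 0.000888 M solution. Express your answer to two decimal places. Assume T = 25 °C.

CH3COOH ⇌ CH3COO- + H+
Ka = x²/(0.000888 − x) = 1.7 × 10^-5
The 5% rule fails; solving x² + Ka·x − Ka·C₀ = 0 exactly:
x = [−1.7e-05 + √(1.7e-05² + 6.04e-08)]/2 = 1.15 × 10^-4 M
pH = −log[H+] = −log(1.15 × 10^-4) = 3.94

pH = 3.94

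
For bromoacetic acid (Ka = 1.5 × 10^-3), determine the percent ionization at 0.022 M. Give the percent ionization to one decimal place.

BrCH2COOH ⇌ BrCH2COO- + H+; let x = [H+] at equilibrium.
Ka = x²/(C₀ − x); solving the quadratic gives x = 5.04 × 10^-3 M.
% ionization = x/C₀ × 100% = 5.04 × 10^-3/0.022 × 100% = 22.9%

22.9%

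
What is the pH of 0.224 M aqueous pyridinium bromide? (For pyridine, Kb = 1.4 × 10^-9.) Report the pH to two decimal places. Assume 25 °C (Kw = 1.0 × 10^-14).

C5H5NH+ is the conjugate acid of the weak base C5H5N.
Ka = Kw/Kb = 1.0×10^-14 / 1.4 × 10^-9 = 7.14 × 10^-6
From the ICE table, Ka = x²/(0.224 − x) = 7.14 × 10^-6.
Since Ka ≪ C₀, x ≈ √(Ka·C₀) = 1.26 × 10^-3 M.
(x/C₀ = 0.56% < 5%, so the approximation holds.)
pH = −log[H+] = −log(1.26 × 10^-3) = 2.90

pH = 2.90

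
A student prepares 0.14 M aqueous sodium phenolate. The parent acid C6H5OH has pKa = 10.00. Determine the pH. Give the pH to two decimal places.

C6H5O- is the conjugate base of the weak acid C6H5OH.
Ka = 10^(−10.00) = 1.00 × 10^-10
Kb = Kw/Ka = 1.0×10^-14 / 1.00 × 10^-10 = 1.00 × 10^-4
Kb = x²/(0.14 − x) = 1.00 × 10^-4
Neglecting x in the denominator: x = √(1.00 × 10^-4 × 0.14) = 3.74 × 10^-3 M
(x/C₀ = 2.7% < 5%, so the approximation holds.)
pOH = −log(3.74 × 10^-3) = 2.43; pH = 14.00 − 2.43 = 11.57

pH = 11.57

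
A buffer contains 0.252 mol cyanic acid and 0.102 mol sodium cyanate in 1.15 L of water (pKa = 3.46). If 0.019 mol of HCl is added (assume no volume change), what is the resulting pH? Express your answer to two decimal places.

Added H+ converts OCN- to HOCN: HOCN → 0.271 mol, OCN- → 0.083 mol.
Henderson–Hasselbalch with mole ratio 0.083/0.271: pH = 3.46 + (-0.514)

pH = 2.95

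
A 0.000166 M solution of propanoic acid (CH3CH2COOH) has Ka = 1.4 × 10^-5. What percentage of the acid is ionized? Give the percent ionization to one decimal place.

25.1%

CH3CH2COOH ⇌ CH3CH2COO- + H+; let x = [H+] at equilibrium.
Ka = x²/(C₀ − x); solving the quadratic gives x = 4.17 × 10^-5 M.
% ionization = x/C₀ × 100% = 4.17 × 10^-5/0.000166 × 100% = 25.1%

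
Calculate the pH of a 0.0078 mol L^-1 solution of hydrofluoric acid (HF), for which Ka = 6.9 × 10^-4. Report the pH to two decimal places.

HF ⇌ F- + H+
From the ICE table, Ka = [H+]²/(0.0078 − [H+]) = 6.9 × 10^-4.
Here C₀/Ka ≈ 11.3, so the small-[H+] approximation fails. Use the quadratic:
[H+] = [−0.00069 + √(0.00069² + 2.15e-05)]/2 = 2.00 × 10^-3 M
pH = −log(2.00 × 10^-3) = 2.70

pH = 2.70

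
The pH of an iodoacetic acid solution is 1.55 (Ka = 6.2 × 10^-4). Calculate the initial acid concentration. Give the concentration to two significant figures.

[H+] = 10^(-1.55) = 2.82 × 10^-2 M = x
Ka = x²/(C₀ − x) ⇒ C₀ = x + x²/Ka
C₀ = 2.82 × 10^-2 + (2.82 × 10^-2)²/(6.2 × 10^-4) = 1.31 M

C₀ = 1.3 M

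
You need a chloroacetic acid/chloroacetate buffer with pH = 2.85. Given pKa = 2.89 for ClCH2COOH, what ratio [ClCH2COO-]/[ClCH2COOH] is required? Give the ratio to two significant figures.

ratio = 0.91

pH = pKa + log(r) ⇒ log(r) = 2.85 − 2.89 = -0.04
r = [ClCH2COO-]/[ClCH2COOH] = 10^(-0.04) = 0.912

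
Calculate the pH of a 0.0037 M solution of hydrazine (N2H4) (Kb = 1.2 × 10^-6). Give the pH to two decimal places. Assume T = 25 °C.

N2H4 + H2O ⇌ N2H5+ + OH-
From the ICE table, Kb = x²/(0.0037 − x) = 1.2 × 10^-6.
Assume x ≪ 0.0037: x ≈ √(1.2 × 10^-6 × 0.0037) = 6.66 × 10^-5 M
pOH = 4.18, so pH = 14.00 − pOH = 9.82

pH = 9.82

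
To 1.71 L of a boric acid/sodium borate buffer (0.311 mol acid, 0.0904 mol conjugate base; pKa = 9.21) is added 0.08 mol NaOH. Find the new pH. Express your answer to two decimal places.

After neutralization: n(B(OH)3) = 0.231 mol, n(B(OH)4-) = 0.17 mol.
pH = pKa + log(n_B(OH)4-/n_B(OH)3) = 9.21 + log(0.17/0.231) = 9.21 + (-0.133)

pH = 9.08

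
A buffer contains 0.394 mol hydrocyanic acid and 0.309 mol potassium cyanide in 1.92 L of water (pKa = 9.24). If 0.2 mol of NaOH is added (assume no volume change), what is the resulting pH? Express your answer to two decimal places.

OH- converts HCN to CN-: HCN → 0.194 mol, CN- → 0.509 mol.
pH = pKa + log(n_CN-/n_HCN) = 9.24 + log(0.509/0.194) = 9.24 + (+0.419)

pH = 9.66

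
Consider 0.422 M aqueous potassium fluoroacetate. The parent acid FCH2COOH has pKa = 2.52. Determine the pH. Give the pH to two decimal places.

FCH2COO- is the conjugate base of the weak acid FCH2COOH.
Ka = 10^(−2.52) = 3.02 × 10^-3
Kb = Kw/Ka = 1.0×10^-14 / 3.02 × 10^-3 = 3.31 × 10^-12
Let x = [OH-] at equilibrium. Kb = x²/(0.422 − x).
Neglecting x in the denominator: x = √(3.31 × 10^-12 × 0.422) = 1.18 × 10^-6 M
pOH = 5.93, so pH = 14.00 − pOH = 8.07

pH = 8.07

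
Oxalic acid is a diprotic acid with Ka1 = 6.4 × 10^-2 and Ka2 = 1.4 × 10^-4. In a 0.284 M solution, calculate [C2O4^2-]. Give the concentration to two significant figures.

First ionization gives [H+] ≈ [HC2O4-] = 1.07 × 10^-1 M.
Second step: Ka2 = [H+][C2O4^2-]/[HC2O4-] ≈ [C2O4^2-] (since [H+] ≈ [HC2O4-]).
So [C2O4^2-] ≈ Ka2.

1.4 × 10^-4 M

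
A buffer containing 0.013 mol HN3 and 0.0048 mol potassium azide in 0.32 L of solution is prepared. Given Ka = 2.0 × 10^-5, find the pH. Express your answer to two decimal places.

pH = 4.27

pKa = −log(2.0 × 10^-5) = 4.699
pH = pKa + log([A⁻]/[HA]) = 4.699 + log(0.0048/0.013)
pH = 4.699 + (-0.433) = 4.27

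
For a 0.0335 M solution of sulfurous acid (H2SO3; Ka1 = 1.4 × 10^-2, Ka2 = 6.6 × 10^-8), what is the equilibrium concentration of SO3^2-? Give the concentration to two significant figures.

First ionization gives [H+] ≈ [HSO3-] = 1.58 × 10^-2 M.
Second step: Ka2 = [H+][SO3^2-]/[HSO3-] ≈ [SO3^2-] (since [H+] ≈ [HSO3-]).
So [SO3^2-] ≈ Ka2.

6.6 × 10^-8 M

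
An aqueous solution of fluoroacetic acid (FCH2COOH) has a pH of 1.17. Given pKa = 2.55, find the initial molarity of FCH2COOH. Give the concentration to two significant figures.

C₀ = 1.7 M

[H+] = 10^(-1.17) = 6.76 × 10^-2 M = x
Ka = 10^(−2.55) = 2.82 × 10^-3
Ka = x²/(C₀ − x) ⇒ C₀ = x + x²/Ka
C₀ = 6.76 × 10^-2 + (6.76 × 10^-2)²/(2.82 × 10^-3) = 1.69 M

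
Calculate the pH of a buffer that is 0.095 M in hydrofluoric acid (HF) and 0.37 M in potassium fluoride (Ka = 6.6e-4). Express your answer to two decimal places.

pKa = −log(6.6 × 10^-4) = 3.180
pH = pKa + log([A⁻]/[HA]) = 3.180 + log(0.37/0.095)
pH = 3.180 + (+0.590) = 3.77

pH = 3.77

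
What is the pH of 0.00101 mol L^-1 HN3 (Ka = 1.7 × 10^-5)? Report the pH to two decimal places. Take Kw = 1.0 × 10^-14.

pH = 3.91

HN3 ⇌ N3- + H+
From the ICE table, Ka = x²/(0.00101 − x) = 1.7 × 10^-5.
Here C₀/Ka ≈ 59.4, so the small-x approximation fails. Use the quadratic:
x = (−Ka + √(Ka² + 4·Ka·C₀))/2 = 1.23 × 10^-4 M
pH = −log[H+] = −log(1.23 × 10^-4) = 3.91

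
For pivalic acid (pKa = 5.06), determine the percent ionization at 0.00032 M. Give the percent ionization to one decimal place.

15.2%

(CH3)3CCOOH ⇌ (CH3)3CCOO- + H+; let x = [H+] at equilibrium.
Ka = 10^(−5.06) = 8.71 × 10^-6
Ka = x²/(C₀ − x); solving the quadratic gives x = 4.86 × 10^-5 M.
% ionization = x/C₀ × 100% = 4.86 × 10^-5/0.00032 × 100% = 15.2%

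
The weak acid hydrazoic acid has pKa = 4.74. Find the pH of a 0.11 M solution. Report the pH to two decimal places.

pH = 2.85

HN3 ⇌ N3- + H+
Ka = 10^(−4.74) = 1.82 × 10^-5
From the ICE table, Ka = x²/(0.11 − x) = 1.82 × 10^-5.
Since Ka ≪ C₀, x ≈ √(Ka·C₀) = 1.41 × 10^-3 M.
pH = −log(1.41 × 10^-3) = 2.85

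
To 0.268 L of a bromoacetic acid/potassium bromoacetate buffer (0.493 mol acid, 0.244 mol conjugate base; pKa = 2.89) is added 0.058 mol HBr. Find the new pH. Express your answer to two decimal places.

Added H+ converts BrCH2COO- to BrCH2COOH: BrCH2COOH → 0.551 mol, BrCH2COO- → 0.186 mol.
Henderson–Hasselbalch with mole ratio 0.186/0.551: pH = 2.89 + (-0.472)

pH = 2.42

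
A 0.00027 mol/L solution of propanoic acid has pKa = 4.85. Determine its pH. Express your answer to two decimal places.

pH = 4.26

CH3CH2COOH ⇌ CH3CH2COO- + H+
Ka = 10^(−4.85) = 1.41 × 10^-5
Let x = [H+] at equilibrium. Ka = x²/(0.00027 − x).
Here C₀/Ka ≈ 19.1, so the small-x approximation fails. Use the quadratic:
x = (−Ka + √(Ka² + 4·Ka·C₀))/2 = 5.51 × 10^-5 M
pH = −log[H+] = −log(5.51 × 10^-5) = 4.26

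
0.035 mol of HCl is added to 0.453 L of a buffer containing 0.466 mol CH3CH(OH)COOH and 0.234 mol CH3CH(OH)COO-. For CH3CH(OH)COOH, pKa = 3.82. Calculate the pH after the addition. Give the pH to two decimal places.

pH = 3.42

After neutralization: n(CH3CH(OH)COOH) = 0.501 mol, n(CH3CH(OH)COO-) = 0.199 mol.
Henderson–Hasselbalch with mole ratio 0.199/0.501: pH = 3.82 + (-0.401)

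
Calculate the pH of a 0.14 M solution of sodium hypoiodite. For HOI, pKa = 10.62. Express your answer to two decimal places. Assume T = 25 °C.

pH = 11.87

OI- is the conjugate base of the weak acid HOI.
Ka = 10^(−10.62) = 2.40 × 10^-11
Kb = Kw/Ka = 1.0×10^-14 / 2.40 × 10^-11 = 4.17 × 10^-4
From the ICE table, Kb = [OH-]²/(0.14 − [OH-]) = 4.17 × 10^-4.
Here C₀/Kb ≈ 336, so the small-[OH-] approximation fails. Use the quadratic:
[OH-] = (−Kb + √(Kb² + 4·Kb·C₀))/2 = 7.44 × 10^-3 M
pOH = 2.13, so pH = 14.00 − pOH = 11.87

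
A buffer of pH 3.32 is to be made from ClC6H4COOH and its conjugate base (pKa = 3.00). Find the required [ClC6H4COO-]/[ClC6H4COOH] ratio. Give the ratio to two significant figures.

pH = pKa + log(r) ⇒ log(r) = 3.32 − 3.00 = +0.32
r = [ClC6H4COO-]/[ClC6H4COOH] = 10^(+0.32) = 2.09

ratio = 2.1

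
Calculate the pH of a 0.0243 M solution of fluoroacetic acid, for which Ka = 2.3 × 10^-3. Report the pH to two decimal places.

FCH2COOH ⇌ FCH2COO- + H+
Let x = [H+] at equilibrium. Ka = x²/(0.0243 − x).
The 5% rule fails; solving x² + Ka·x − Ka·C₀ = 0 exactly:
x = [−0.0023 + √(0.0023² + 0.000224)]/2 = 6.41 × 10^-3 M
pH = −log(6.41 × 10^-3) = 2.19

pH = 2.19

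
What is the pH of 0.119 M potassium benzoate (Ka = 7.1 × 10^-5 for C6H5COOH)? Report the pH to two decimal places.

pH = 8.61

C6H5COO- is the conjugate base of the weak acid C6H5COOH.
Kb = Kw/Ka = 1.0×10^-14 / 7.1 × 10^-5 = 1.41 × 10^-10
Let x = [OH-] at equilibrium. Kb = x²/(0.119 − x).
Since Kb ≪ C₀, x ≈ √(Kb·C₀) = 4.10 × 10^-6 M.
Check: 0.0034% ionized — well under 5%, approximation valid.
pOH = −log(4.10 × 10^-6) = 5.39; pH = 14.00 − 5.39 = 8.61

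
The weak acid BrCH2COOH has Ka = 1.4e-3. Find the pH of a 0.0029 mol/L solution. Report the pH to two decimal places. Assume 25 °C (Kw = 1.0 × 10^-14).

BrCH2COOH ⇌ BrCH2COO- + H+
Ka = x²/(0.0029 − x) = 1.4 × 10^-3
x is not negligible relative to C₀; solve x² + 0.0014·x − 4.06e-06 = 0.
x = [−0.0014 + √(0.0014² + 1.62e-05)]/2 = 1.43 × 10^-3 M
pH = −log[H+] = −log(1.43 × 10^-3) = 2.84

pH = 2.84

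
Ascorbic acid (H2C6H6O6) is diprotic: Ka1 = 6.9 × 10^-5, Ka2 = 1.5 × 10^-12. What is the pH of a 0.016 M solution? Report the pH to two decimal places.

pH = 2.99

Ka1 ≫ Ka2, so treat the first dissociation as the only significant source of H+.
Ka1 = x²/(0.016 − x) = 6.9 × 10^-5
Solving the quadratic: x = (−Ka1 + √(Ka1² + 4·Ka1·C₀))/2 = 1.02 × 10^-3 M
pH = −log(1.02 × 10^-3) = 2.99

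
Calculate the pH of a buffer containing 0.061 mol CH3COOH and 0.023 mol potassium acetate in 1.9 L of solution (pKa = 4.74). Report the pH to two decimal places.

pH = 4.32

Henderson–Hasselbalch: pH = pKa + log([CH3COO-]/[CH3COOH]) = 4.74 + log(0.023/0.061)
pH = 4.74 + (-0.424) = 4.32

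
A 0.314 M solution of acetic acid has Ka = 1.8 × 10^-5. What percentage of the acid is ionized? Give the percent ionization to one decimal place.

0.8%

CH3COOH ⇌ CH3COO- + H+; let x = [H+] at equilibrium.
x ≈ √(Ka·C₀) = √(1.8 × 10^-5 × 0.314) = 2.38 × 10^-3 M
Fraction ionized = 2.38 × 10^-3 / 0.314 = 0.0076 → 0.8%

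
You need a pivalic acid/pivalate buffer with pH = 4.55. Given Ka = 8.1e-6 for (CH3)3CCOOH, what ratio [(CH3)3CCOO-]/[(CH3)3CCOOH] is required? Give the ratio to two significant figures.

ratio = 0.29

pKa = -log(8.1 × 10^-6) = 5.092
pH = pKa + log(r) ⇒ log(r) = 4.55 − 5.092 = -0.542
r = [(CH3)3CCOO-]/[(CH3)3CCOOH] = 10^(-0.542) = 0.287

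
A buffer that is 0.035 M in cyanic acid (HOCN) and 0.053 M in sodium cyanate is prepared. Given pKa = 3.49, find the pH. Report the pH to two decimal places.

pH = 3.67

pH = pKa + log([A⁻]/[HA]) = 3.49 + log(0.053/0.035)
pH = 3.49 + (+0.180) = 3.67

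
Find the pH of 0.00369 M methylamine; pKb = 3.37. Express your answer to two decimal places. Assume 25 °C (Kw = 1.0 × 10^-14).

pH = 11.03

CH3NH2 + H2O ⇌ CH3NH3+ + OH-
Kb = 10^(−3.37) = 4.27 × 10^-4
From the ICE table, Kb = x²/(0.00369 − x) = 4.27 × 10^-4.
The 5% rule fails; solving x² + Kb·x − Kb·C₀ = 0 exactly:
x = (−Kb + √(Kb² + 4·Kb·C₀))/2 = 1.06 × 10^-3 M
pOH = −log(1.06 × 10^-3) = 2.97; pH = 14.00 − 2.97 = 11.03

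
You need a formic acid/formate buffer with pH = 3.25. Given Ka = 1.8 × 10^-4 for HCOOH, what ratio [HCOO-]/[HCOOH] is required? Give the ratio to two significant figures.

pKa = -log(1.8 × 10^-4) = 3.745
pH = pKa + log(r) ⇒ log(r) = 3.25 − 3.745 = -0.495
r = [HCOO-]/[HCOOH] = 10^(-0.495) = 0.32

ratio = 0.32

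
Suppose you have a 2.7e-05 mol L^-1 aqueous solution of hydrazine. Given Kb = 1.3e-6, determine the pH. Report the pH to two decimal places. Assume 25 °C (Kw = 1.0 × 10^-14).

N2H4 + H2O ⇌ N2H5+ + OH-
Kb = x²/(2.7e-05 − x) = 1.3 × 10^-6
x is not negligible relative to C₀; solve x² + 1.3e-06·x − 3.51e-11 = 0.
x = (−Kb + √(Kb² + 4·Kb·C₀))/2 = 5.31 × 10^-6 M
pOH = 5.27, so pH = 14.00 − pOH = 8.73

pH = 8.73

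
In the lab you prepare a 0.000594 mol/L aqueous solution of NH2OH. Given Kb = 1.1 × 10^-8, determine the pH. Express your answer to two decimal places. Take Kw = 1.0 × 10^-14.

pH = 8.41

NH2OH + H2O ⇌ NH3OH+ + OH-
Kb = x²/(0.000594 − x) = 1.1 × 10^-8
Assume x ≪ 0.000594: x ≈ √(1.1 × 10^-8 × 0.000594) = 2.56 × 10^-6 M
(x/C₀ = 0.43% < 5%, so the approximation holds.)
pOH = −log(2.56 × 10^-6) = 5.59; pH = 14.00 − 5.59 = 8.41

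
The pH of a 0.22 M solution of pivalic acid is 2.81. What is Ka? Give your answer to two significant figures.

[H+] = 10^(-2.81) = 1.55 × 10^-3 M
At equilibrium [HA] = 0.22 − 1.55 × 10^-3 = 2.18 × 10^-1 M
Ka = [H+][A-]/[HA] = (1.55 × 10^-3)² / 2.18 × 10^-1 = 1.1 × 10^-5

Ka = 1.1 × 10^-5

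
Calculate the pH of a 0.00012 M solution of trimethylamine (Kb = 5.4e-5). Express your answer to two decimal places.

(CH3)3N + H2O ⇌ (CH3)3NH+ + OH-
Kb = x²/(0.00012 − x) = 5.4 × 10^-5
Here C₀/Kb ≈ 2.22, so the small-x approximation fails. Use the quadratic:
x = [−5.4e-05 + √(5.4e-05² + 2.59e-08)]/2 = 5.79 × 10^-5 M
pOH = 4.24, so pH = 14.00 − pOH = 9.76

pH = 9.76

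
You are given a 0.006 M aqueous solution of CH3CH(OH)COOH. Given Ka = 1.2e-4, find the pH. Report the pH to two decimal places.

pH = 3.10

CH3CH(OH)COOH ⇌ CH3CH(OH)COO- + H+
Let x = [H+] at equilibrium. Ka = x²/(0.006 − x).
x is not negligible relative to C₀; solve x² + 0.00012·x − 7.2e-07 = 0.
x = [−0.00012 + √(0.00012² + 2.88e-06)]/2 = 7.91 × 10^-4 M
pH = −log(7.91 × 10^-4) = 3.10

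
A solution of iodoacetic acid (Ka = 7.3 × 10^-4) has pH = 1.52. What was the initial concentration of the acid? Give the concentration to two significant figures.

C₀ = 1.3 M

[H+] = 10^(-1.52) = 3.02 × 10^-2 M = x
Ka = x²/(C₀ − x) ⇒ C₀ = x + x²/Ka
C₀ = 3.02 × 10^-2 + (3.02 × 10^-2)²/(7.3 × 10^-4) = 1.28 M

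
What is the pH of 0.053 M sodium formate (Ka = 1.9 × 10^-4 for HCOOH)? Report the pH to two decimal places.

HCOO- is the conjugate base of the weak acid HCOOH.
Kb = Kw/Ka = 1.0×10^-14 / 1.9 × 10^-4 = 5.26 × 10^-11
From the ICE table, Kb = [OH-]²/(0.053 − [OH-]) = 5.26 × 10^-11.
Neglecting [OH-] in the denominator: [OH-] = √(5.26 × 10^-11 × 0.053) = 1.67 × 10^-6 M
([OH-]/C₀ = 0.0032% < 5%, so the approximation holds.)
pOH = 5.78, so pH = 14.00 − pOH = 8.22

pH = 8.22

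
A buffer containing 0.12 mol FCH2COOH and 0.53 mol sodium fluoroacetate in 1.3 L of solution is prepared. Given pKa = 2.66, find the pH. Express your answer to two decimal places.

Henderson–Hasselbalch: pH = pKa + log([FCH2COO-]/[FCH2COOH]) = 2.66 + log(0.53/0.12)
pH = 2.66 + (+0.645) = 3.31

pH = 3.31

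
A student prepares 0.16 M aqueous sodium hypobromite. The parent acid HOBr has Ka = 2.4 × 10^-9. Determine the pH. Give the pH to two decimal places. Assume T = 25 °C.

pH = 10.91

OBr- is the conjugate base of the weak acid HOBr.
Kb = Kw/Ka = 1.0×10^-14 / 2.4 × 10^-9 = 4.17 × 10^-6
Let x = [OH-] at equilibrium. Kb = x²/(0.16 − x).
Neglecting x in the denominator: x = √(4.17 × 10^-6 × 0.16) = 8.17 × 10^-4 M
pOH = 3.09, so pH = 14.00 − pOH = 10.91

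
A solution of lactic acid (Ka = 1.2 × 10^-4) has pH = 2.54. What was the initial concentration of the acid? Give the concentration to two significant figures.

C₀ = 7.2 × 10^-2 M

[H+] = 10^(-2.54) = 2.88 × 10^-3 M = x
Ka = x²/(C₀ − x) ⇒ C₀ = x + x²/Ka
C₀ = 2.88 × 10^-3 + (2.88 × 10^-3)²/(1.2 × 10^-4) = 7.20 × 10^-2 M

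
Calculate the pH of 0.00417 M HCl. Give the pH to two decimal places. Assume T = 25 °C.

pH = 2.38

HCl is a strong acid and dissociates completely, so [H+] = 0.00417 M.
pH = -log(0.00417) = 2.38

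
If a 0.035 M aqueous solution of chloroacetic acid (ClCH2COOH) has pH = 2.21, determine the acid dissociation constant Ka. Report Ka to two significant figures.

Ka = 1.3 × 10^-3

[H+] = 10^(-2.21) = 6.17 × 10^-3 M
At equilibrium [HA] = 0.035 − 6.17 × 10^-3 = 2.88 × 10^-2 M
Ka = [H+][A-]/[HA] = (6.17 × 10^-3)² / 2.88 × 10^-2 = 1.3 × 10^-3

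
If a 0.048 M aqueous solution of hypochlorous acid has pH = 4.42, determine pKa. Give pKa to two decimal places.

[H+] = 10^(-4.42) = 3.80 × 10^-5 M
At equilibrium [HA] = 0.048 − 3.80 × 10^-5 = 4.80 × 10^-2 M
Ka = [H+][A-]/[HA] = (3.80 × 10^-5)² / 4.80 × 10^-2 = 3.01 × 10^-8
pKa = -log(3.01 × 10^-8) = 7.52

pKa = 7.52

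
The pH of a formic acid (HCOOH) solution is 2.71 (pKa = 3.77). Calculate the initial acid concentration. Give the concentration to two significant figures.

[H+] = 10^(-2.71) = 1.95 × 10^-3 M = x
Ka = 10^(−3.77) = 1.70 × 10^-4
Ka = x²/(C₀ − x) ⇒ C₀ = x + x²/Ka
C₀ = 1.95 × 10^-3 + (1.95 × 10^-3)²/(1.70 × 10^-4) = 2.43 × 10^-2 M

C₀ = 2.4 × 10^-2 M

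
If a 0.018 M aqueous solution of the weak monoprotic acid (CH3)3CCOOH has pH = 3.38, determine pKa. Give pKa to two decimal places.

[H+] = 10^(-3.38) = 4.17 × 10^-4 M
At equilibrium [HA] = 0.018 − 4.17 × 10^-4 = 1.76 × 10^-2 M
Ka = [H+][A-]/[HA] = (4.17 × 10^-4)² / 1.76 × 10^-2 = 9.88 × 10^-6
pKa = -log(9.88 × 10^-6) = 5.01

pKa = 5.01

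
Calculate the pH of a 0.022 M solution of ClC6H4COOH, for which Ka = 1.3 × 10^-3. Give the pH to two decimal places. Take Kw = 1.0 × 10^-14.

ClC6H4COOH ⇌ ClC6H4COO- + H+
Let x = [H+] at equilibrium. Ka = x²/(0.022 − x).
The 5% rule fails; solving x² + Ka·x − Ka·C₀ = 0 exactly:
x = [−0.0013 + √(0.0013² + 0.000114)]/2 = 4.74 × 10^-3 M
pH = −log(4.74 × 10^-3) = 2.32

pH = 2.32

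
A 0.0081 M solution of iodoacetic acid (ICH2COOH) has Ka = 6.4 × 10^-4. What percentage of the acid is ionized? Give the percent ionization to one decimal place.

24.4%

ICH2COOH ⇌ ICH2COO- + H+; let x = [H+] at equilibrium.
Solve x² + 0.00064x − 5.18e-06 = 0 → x = 1.98 × 10^-3 M
% ionization = x/C₀ × 100% = 1.98 × 10^-3/0.0081 × 100% = 24.4%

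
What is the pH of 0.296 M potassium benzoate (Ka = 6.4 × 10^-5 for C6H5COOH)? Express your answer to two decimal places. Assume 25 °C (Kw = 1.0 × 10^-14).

pH = 8.83

C6H5COO- is the conjugate base of the weak acid C6H5COOH.
Kb = Kw/Ka = 1.0×10^-14 / 6.4 × 10^-5 = 1.56 × 10^-10
Kb = [OH-]²/(0.296 − [OH-]) = 1.56 × 10^-10
Since Kb ≪ C₀, [OH-] ≈ √(Kb·C₀) = 6.80 × 10^-6 M.
Check: 0.0023% ionized — well under 5%, approximation valid.
pOH = −log(6.80 × 10^-6) = 5.17; pH = 14.00 − 5.17 = 8.83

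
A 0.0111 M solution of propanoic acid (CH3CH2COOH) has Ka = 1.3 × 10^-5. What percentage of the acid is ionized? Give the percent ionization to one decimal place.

CH3CH2COOH ⇌ CH3CH2COO- + H+; let x = [H+] at equilibrium.
x ≈ √(Ka·C₀) = √(1.3 × 10^-5 × 0.0111) = 3.80 × 10^-4 M
% ionization = x/C₀ × 100% = 3.80 × 10^-4/0.0111 × 100% = 3.4%

3.4%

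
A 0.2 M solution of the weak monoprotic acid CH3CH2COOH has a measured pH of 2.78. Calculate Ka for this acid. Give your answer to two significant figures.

Ka = 1.4 × 10^-5

[H+] = 10^(-2.78) = 1.66 × 10^-3 M
At equilibrium [HA] = 0.2 − 1.66 × 10^-3 = 1.98 × 10^-1 M
Ka = [H+][A-]/[HA] = (1.66 × 10^-3)² / 1.98 × 10^-1 = 1.4 × 10^-5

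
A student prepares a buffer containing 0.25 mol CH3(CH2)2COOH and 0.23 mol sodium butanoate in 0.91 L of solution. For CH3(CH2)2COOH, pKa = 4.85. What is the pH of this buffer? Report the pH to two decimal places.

pH = pKa + log([A⁻]/[HA]) = 4.85 + log(0.23/0.25)
pH = 4.85 + (-0.036) = 4.81

pH = 4.81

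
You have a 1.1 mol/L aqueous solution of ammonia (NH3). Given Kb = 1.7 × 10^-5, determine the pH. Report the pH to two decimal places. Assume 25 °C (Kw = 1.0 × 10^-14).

pH = 11.64

NH3 + H2O ⇌ NH4+ + OH-
Kb = [OH-]²/(1.1 − [OH-]) = 1.7 × 10^-5
Since Kb ≪ C₀, [OH-] ≈ √(Kb·C₀) = 4.32 × 10^-3 M.
pOH = −log(4.32 × 10^-3) = 2.36; pH = 14.00 − 2.36 = 11.64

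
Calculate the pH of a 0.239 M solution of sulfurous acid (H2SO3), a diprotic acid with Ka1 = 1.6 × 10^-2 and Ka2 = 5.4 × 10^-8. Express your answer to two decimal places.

Since Ka1 ≫ Ka2, the first ionization dominates [H+].
Ka1 = x²/(0.239 − x) = 1.6 × 10^-2
Solving the quadratic: x = (−Ka1 + √(Ka1² + 4·Ka1·C₀))/2 = 5.44 × 10^-2 M
pH = −log(5.44 × 10^-2) = 1.26

pH = 1.26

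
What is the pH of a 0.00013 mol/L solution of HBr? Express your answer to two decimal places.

pH = 3.89

HBr is a strong acid and dissociates completely, so [H+] = 0.00013 M.
pH = -log(0.00013) = 3.89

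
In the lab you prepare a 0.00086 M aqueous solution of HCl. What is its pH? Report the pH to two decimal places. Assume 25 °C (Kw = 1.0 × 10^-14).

HCl is a strong acid and dissociates completely, so [H+] = 0.00086 M.
pH = -log(0.00086) = 3.07

pH = 3.07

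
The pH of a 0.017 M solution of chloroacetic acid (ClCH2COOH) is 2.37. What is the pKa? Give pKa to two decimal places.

[H+] = 10^(-2.37) = 4.27 × 10^-3 M
At equilibrium [HA] = 0.017 − 4.27 × 10^-3 = 1.27 × 10^-2 M
Ka = [H+][A-]/[HA] = (4.27 × 10^-3)² / 1.27 × 10^-2 = 1.44 × 10^-3
pKa = -log(1.44 × 10^-3) = 2.84

pKa = 2.84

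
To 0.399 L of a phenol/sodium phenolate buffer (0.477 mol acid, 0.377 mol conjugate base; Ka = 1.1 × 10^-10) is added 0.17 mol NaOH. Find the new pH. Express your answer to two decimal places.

pH = 10.21

After neutralization: n(C6H5OH) = 0.307 mol, n(C6H5O-) = 0.547 mol.
pKa = −log(1.1 × 10^-10) = 9.959
pH = pKa + log(n_C6H5O-/n_C6H5OH) = 9.959 + log(0.547/0.307) = 9.959 + (+0.251)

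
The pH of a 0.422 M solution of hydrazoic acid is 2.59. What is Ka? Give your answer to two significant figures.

Ka = 1.6 × 10^-5

[H+] = 10^(-2.59) = 2.57 × 10^-3 M
At equilibrium [HA] = 0.422 − 2.57 × 10^-3 = 4.19 × 10^-1 M
Ka = [H+][A-]/[HA] = (2.57 × 10^-3)² / 4.19 × 10^-1 = 1.6 × 10^-5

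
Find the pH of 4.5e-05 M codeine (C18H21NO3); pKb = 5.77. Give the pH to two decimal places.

C18H21NO3 + H2O ⇌ C18H22NO3+ + OH-
Kb = 10^(−5.77) = 1.70 × 10^-6
Kb = x²/(4.5e-05 − x) = 1.70 × 10^-6
Here C₀/Kb ≈ 26.5, so the small-x approximation fails. Use the quadratic:
x = [−1.7e-06 + √(1.7e-06² + 3.06e-10)]/2 = 7.94 × 10^-6 M
pOH = 5.10, so pH = 14.00 − pOH = 8.90

pH = 8.90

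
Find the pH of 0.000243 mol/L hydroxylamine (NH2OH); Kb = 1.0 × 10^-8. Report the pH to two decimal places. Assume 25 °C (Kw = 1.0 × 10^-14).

NH2OH + H2O ⇌ NH3OH+ + OH-
From the ICE table, Kb = [OH-]²/(0.000243 − [OH-]) = 1.0 × 10^-8.
Neglecting [OH-] in the denominator: [OH-] = √(1.0 × 10^-8 × 0.000243) = 1.56 × 10^-6 M
pOH = 5.81, so pH = 14.00 − pOH = 8.19

pH = 8.19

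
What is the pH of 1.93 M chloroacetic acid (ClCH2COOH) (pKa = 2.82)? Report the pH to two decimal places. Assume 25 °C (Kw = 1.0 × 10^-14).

pH = 1.27

ClCH2COOH ⇌ ClCH2COO- + H+
Ka = 10^(−2.82) = 1.51 × 10^-3
From the ICE table, Ka = [H+]²/(1.93 − [H+]) = 1.51 × 10^-3.
Neglecting [H+] in the denominator: [H+] = √(1.51 × 10^-3 × 1.93) = 5.40 × 10^-2 M
pH = −log[H+] = −log(5.40 × 10^-2) = 1.27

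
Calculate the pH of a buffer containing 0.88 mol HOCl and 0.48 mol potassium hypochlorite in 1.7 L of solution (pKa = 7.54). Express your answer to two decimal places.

pH = pKa + log([A⁻]/[HA]) = 7.54 + log(0.48/0.88)
pH = 7.54 + (-0.263) = 7.28

pH = 7.28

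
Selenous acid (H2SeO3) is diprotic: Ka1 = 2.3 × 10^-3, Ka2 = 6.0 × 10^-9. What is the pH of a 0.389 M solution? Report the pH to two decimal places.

pH = 1.54

Since Ka1 ≫ Ka2, the first ionization dominates [H+].
Ka1 = x²/(0.389 − x) = 2.3 × 10^-3
Solving the quadratic: x = (−Ka1 + √(Ka1² + 4·Ka1·C₀))/2 = 2.88 × 10^-2 M
pH = −log(2.88 × 10^-2) = 1.54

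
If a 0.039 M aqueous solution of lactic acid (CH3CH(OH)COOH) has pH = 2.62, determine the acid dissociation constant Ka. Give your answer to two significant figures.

[H+] = 10^(-2.62) = 2.40 × 10^-3 M
At equilibrium [HA] = 0.039 − 2.40 × 10^-3 = 3.66 × 10^-2 M
Ka = [H+][A-]/[HA] = (2.40 × 10^-3)² / 3.66 × 10^-2 = 1.6 × 10^-4

Ka = 1.6 × 10^-4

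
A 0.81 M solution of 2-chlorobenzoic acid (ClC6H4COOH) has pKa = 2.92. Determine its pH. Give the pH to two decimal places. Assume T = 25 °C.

pH = 1.51

ClC6H4COOH ⇌ ClC6H4COO- + H+
Ka = 10^(−2.92) = 1.20 × 10^-3
From the ICE table, Ka = [H+]²/(0.81 − [H+]) = 1.20 × 10^-3.
Since Ka ≪ C₀, [H+] ≈ √(Ka·C₀) = 3.12 × 10^-2 M.
pH = −log(3.12 × 10^-2) = 1.51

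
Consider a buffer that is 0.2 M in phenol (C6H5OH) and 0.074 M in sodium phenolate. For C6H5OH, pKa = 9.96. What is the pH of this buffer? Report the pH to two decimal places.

pH = 9.53

pH = pKa + log([A⁻]/[HA]) = 9.96 + log(0.074/0.2)
pH = 9.96 + (-0.432) = 9.53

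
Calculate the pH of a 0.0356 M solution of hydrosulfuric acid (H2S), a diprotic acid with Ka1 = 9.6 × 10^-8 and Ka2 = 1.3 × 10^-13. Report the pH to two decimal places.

pH = 4.23

Since Ka1 ≫ Ka2, the first ionization dominates [H+].
Ka1 = x²/(0.0356 − x) = 9.6 × 10^-8
x ≈ √(9.6 × 10^-8 × 0.0356) = 5.85 × 10^-5 M
pH = −log(5.85 × 10^-5) = 4.23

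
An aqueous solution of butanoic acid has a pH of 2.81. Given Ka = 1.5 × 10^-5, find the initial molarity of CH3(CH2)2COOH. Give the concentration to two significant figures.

[H+] = 10^(-2.81) = 1.55 × 10^-3 M = x
Ka = x²/(C₀ − x) ⇒ C₀ = x + x²/Ka
C₀ = 1.55 × 10^-3 + (1.55 × 10^-3)²/(1.5 × 10^-5) = 1.62 × 10^-1 M

C₀ = 1.6 × 10^-1 M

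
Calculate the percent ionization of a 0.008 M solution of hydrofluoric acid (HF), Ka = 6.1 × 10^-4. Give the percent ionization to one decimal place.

HF ⇌ F- + H+; let x = [H+] at equilibrium.
Solve x² + 0.00061x − 4.88e-06 = 0 → x = 1.93 × 10^-3 M
Fraction ionized = 1.93 × 10^-3 / 0.008 = 0.2412 → 24.1%

24.1%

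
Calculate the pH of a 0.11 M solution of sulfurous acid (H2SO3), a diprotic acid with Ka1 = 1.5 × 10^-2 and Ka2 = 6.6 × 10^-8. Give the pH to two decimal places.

pH = 1.47

Since Ka1 ≫ Ka2, the first ionization dominates [H+].
Ka1 = x²/(0.11 − x) = 1.5 × 10^-2
Solving the quadratic: x = (−Ka1 + √(Ka1² + 4·Ka1·C₀))/2 = 3.38 × 10^-2 M
pH = −log(3.38 × 10^-2) = 1.47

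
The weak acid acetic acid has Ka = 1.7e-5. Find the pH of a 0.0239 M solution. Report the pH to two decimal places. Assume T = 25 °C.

pH = 3.20

CH3COOH ⇌ CH3COO- + H+
From the ICE table, Ka = [H+]²/(0.0239 − [H+]) = 1.7 × 10^-5.
Neglecting [H+] in the denominator: [H+] = √(1.7 × 10^-5 × 0.0239) = 6.37 × 10^-4 M
([H+]/C₀ = 2.7% < 5%, so the approximation holds.)
pH = −log(6.37 × 10^-4) = 3.20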